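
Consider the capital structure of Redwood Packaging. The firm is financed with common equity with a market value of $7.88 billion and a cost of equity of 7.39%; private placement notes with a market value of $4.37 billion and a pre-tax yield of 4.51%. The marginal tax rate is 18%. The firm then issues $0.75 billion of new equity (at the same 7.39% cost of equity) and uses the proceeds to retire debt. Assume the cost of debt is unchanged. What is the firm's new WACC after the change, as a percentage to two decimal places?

After the change:
Total capital V = 8.63 + 3.62 = 12.25.
Equity: weight = 8.63/12.25 = 0.7045; cost = 7.39%.
Private placement notes: weight = 3.62/12.25 = 0.2955; after-tax cost = 4.51% × (1 − 18%) = 3.6982%.
WACC = 0.7045 × 7.3900% + 0.2955 × 3.6982% = 6.2990%.

6.30%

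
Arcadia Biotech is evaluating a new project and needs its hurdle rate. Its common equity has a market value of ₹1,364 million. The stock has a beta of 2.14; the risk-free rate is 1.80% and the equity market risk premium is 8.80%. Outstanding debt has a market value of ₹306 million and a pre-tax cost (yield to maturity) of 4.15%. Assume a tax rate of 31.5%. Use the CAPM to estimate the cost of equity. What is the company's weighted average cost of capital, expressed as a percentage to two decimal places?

17.37%

Cost of equity via CAPM: Re = 1.8% + 2.14 × 8.8% = 20.6320%.
Total capital V = 1364 + 306 = 1670.
Equity: weight = 1364/1670 = 0.8168; cost = 20.632%.
Debt: weight = 306/1670 = 0.1832; after-tax cost = 4.15% × (1 − 31.5%) = 2.8428%.
WACC = 0.8168 × 20.6320% + 0.1832 × 2.8428% = 17.3724%.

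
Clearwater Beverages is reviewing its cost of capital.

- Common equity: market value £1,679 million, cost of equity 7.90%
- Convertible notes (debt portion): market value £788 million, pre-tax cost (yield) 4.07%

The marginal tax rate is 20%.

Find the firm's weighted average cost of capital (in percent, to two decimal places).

6.42%

Total capital V = 1679 + 788 = 2467.
Equity: weight = 1679/2467 = 0.6806; cost = 7.9%.
Convertible notes (debt portion): weight = 788/2467 = 0.3194; after-tax cost = 4.07% × (1 − 20%) = 3.2560%.
WACC = 0.6806 × 7.9000% + 0.3194 × 3.2560% = 6.4166%.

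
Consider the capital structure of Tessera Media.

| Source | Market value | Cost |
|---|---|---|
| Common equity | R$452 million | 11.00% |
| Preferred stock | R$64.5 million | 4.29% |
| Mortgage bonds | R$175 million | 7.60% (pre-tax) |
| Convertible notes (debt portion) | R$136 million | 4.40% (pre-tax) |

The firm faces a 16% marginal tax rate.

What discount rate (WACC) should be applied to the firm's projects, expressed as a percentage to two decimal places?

Total capital V = 452 + 64.5 + 175 + 136 = 827.5.
Equity: weight = 452/827.5 = 0.5462; cost = 11%.
Preferred: weight = 64.5/827.5 = 0.0779; cost = 4.29%.
Mortgage bonds: weight = 175/827.5 = 0.2115; after-tax cost = 7.6% × (1 − 16%) = 6.3840%.
Convertible notes (debt portion): weight = 136/827.5 = 0.1644; after-tax cost = 4.4% × (1 − 16%) = 3.6960%.
WACC = 0.5462 × 11.0000% + 0.0779 × 4.2900% + 0.2115 × 6.3840% + 0.1644 × 3.6960% = 8.3004%.

8.30%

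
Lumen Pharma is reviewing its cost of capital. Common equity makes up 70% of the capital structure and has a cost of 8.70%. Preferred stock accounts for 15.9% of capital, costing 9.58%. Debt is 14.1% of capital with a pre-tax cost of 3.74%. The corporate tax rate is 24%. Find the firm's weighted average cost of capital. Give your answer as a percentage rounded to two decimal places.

After-tax cost of debt = 3.74% × (1 − 24%) = 2.8424%.
WACC = 0.700 × 8.7000% + 0.159 × 9.5800% + 0.141 × 2.8424% = 8.0140%.

8.01%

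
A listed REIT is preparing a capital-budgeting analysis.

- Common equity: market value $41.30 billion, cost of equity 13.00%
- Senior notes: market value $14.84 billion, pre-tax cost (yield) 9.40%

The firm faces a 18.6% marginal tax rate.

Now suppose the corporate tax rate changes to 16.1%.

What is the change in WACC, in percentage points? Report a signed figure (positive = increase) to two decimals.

Current WACC:
Total capital V = 41.3 + 14.84 = 56.14.
Equity: weight = 41.3/56.14 = 0.7357; cost = 13%.
Senior notes: weight = 14.84/56.14 = 0.2643; after-tax cost = 9.4% × (1 − 18.6%) = 7.6516%.
WACC = 0.7357 × 13.0000% + 0.2643 × 7.6516% = 11.5862%.
After the change:
Total capital V = 41.3 + 14.84 = 56.14.
Equity: weight = 41.3/56.14 = 0.7357; cost = 13%.
Senior notes: weight = 14.84/56.14 = 0.2643; after-tax cost = 9.4% × (1 − 16.1%) = 7.8866%.
WACC = 0.7357 × 13.0000% + 0.2643 × 7.8866% = 11.6483%.
Change in WACC = 11.6483% − 11.5862% = 0.0621 pp.

+0.06 pp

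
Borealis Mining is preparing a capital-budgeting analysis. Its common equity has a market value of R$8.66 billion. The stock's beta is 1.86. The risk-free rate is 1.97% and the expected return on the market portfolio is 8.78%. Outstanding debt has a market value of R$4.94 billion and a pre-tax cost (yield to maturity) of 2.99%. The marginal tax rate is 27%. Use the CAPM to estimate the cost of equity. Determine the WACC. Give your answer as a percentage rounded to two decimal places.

Market risk premium = 8.78% − 1.97% = 6.81%.
Cost of equity via CAPM: Re = 1.97% + 1.86 × 6.81% = 14.6366%.
Total capital V = 8.66 + 4.94 = 13.6.
Equity: weight = 8.66/13.6 = 0.6368; cost = 14.6366%.
Debt: weight = 4.94/13.6 = 0.3632; after-tax cost = 2.99% × (1 − 27%) = 2.1827%.
WACC = 0.6368 × 14.6366% + 0.3632 × 2.1827% = 10.1129%.

10.11%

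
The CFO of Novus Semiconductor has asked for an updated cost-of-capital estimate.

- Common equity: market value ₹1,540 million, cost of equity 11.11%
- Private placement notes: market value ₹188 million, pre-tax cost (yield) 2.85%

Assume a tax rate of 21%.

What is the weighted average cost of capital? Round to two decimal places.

Total capital V = 1540 + 188 = 1728.
Equity: weight = 1540/1728 = 0.8912; cost = 11.11%.
Private placement notes: weight = 188/1728 = 0.1088; after-tax cost = 2.85% × (1 − 21%) = 2.2515%.
WACC = 0.8912 × 11.1100% + 0.1088 × 2.2515% = 10.1462%.

10.15%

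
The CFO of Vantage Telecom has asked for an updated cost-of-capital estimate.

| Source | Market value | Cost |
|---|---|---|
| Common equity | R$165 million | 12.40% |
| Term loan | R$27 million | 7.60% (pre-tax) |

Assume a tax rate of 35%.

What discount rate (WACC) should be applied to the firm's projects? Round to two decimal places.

Total capital V = 165 + 27 = 192.
Equity: weight = 165/192 = 0.8594; cost = 12.4%.
Term loan: weight = 27/192 = 0.1406; after-tax cost = 7.6% × (1 − 35%) = 4.9400%.
WACC = 0.8594 × 12.4000% + 0.1406 × 4.9400% = 11.3509%.

11.35%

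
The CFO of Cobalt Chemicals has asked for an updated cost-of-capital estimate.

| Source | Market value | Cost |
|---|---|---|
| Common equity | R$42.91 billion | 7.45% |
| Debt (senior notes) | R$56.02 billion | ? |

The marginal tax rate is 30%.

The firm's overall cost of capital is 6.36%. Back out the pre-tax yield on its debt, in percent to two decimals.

7.89%

Total capital V = 42.91 + 56.02 = 98.93.
Equity weight = 42.91/98.93 = 0.4337.
Senior notes weight = 56.02/98.93 = 0.5663.
Equity contribution = 0.4337 × 7.45% = 3.2314%.
Remaining for debt = 6.36% − 3.2314% = 3.1286%.
Rd × (1 − 30%) × 0.5663 = 3.1286%  ⇒  Rd = 7.8930%.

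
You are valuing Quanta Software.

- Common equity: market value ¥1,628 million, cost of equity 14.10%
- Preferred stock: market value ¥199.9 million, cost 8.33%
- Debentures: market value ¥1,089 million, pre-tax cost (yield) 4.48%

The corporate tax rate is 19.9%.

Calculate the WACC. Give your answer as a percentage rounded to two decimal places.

9.78%

Total capital V = 1628 + 199.9 + 1089 = 2916.9.
Equity: weight = 1628/2916.9 = 0.5581; cost = 14.1%.
Preferred: weight = 199.9/2916.9 = 0.0685; cost = 8.33%.
Debentures: weight = 1089/2916.9 = 0.3733; after-tax cost = 4.48% × (1 − 19.9%) = 3.5885%.
WACC = 0.5581 × 14.1000% + 0.0685 × 8.3300% + 0.3733 × 3.5885% = 9.7802%.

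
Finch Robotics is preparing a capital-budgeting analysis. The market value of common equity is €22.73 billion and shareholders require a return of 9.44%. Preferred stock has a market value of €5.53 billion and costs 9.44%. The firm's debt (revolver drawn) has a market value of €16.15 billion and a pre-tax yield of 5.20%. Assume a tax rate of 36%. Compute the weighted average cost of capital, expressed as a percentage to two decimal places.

7.22%

Total capital V = 22.73 + 5.53 + 16.15 = 44.41.
Equity: weight = 22.73/44.41 = 0.5118; cost = 9.44%.
Preferred: weight = 5.53/44.41 = 0.1245; cost = 9.44%.
Revolver drawn: weight = 16.15/44.41 = 0.3637; after-tax cost = 5.2% × (1 − 36%) = 3.3280%.
WACC = 0.5118 × 9.4400% + 0.1245 × 9.4400% + 0.3637 × 3.3280% = 7.2173%.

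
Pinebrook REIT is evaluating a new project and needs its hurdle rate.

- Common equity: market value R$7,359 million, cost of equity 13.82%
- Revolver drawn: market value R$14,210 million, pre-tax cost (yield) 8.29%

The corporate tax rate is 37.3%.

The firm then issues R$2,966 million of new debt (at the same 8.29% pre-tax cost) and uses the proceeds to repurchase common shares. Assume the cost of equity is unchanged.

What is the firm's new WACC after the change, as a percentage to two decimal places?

6.95%

After the change:
Total capital V = 4393 + 17176 = 21569.
Equity: weight = 4393/21569 = 0.2037; cost = 13.82%.
Revolver drawn: weight = 17176/21569 = 0.7963; after-tax cost = 8.29% × (1 − 37.3%) = 5.1978%.
WACC = 0.2037 × 13.8200% + 0.7963 × 5.1978% = 6.9539%.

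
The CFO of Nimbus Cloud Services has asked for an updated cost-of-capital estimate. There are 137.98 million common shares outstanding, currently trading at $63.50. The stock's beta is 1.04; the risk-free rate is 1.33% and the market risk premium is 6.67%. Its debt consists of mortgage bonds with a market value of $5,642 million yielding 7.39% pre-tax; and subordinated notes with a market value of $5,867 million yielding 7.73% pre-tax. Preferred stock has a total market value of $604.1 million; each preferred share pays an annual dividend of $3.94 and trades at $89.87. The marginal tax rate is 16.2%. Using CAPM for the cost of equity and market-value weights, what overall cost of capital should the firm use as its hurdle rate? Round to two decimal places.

7.09%

Cost of equity via CAPM: Re = 1.33% + 1.04 × 6.67% = 8.2668%.
Cost of preferred: Rp = 3.94 / 89.87 = 4.3841%.
Market value of equity E = 63.5 × 137.98m = 8761.73m.
Total capital V = 8761.73 + 604.1 + 5642 + 5867 = 20874.83.
Equity: weight = 8761.73/20874.83 = 0.4197; cost = 8.2668%.
Preferred: weight = 604.1/20874.83 = 0.0289; cost = 4.3841%.
Mortgage bonds: weight = 5642/20874.83 = 0.2703; after-tax cost = 7.39% × (1 − 16.2%) = 6.1928%.
Subordinated notes: weight = 5867/20874.83 = 0.2811; after-tax cost = 7.73% × (1 − 16.2%) = 6.4777%.
WACC = 0.4197 × 8.2668% + 0.0289 × 4.3841% + 0.2703 × 6.1928% + 0.2811 × 6.4777% = 7.0911%.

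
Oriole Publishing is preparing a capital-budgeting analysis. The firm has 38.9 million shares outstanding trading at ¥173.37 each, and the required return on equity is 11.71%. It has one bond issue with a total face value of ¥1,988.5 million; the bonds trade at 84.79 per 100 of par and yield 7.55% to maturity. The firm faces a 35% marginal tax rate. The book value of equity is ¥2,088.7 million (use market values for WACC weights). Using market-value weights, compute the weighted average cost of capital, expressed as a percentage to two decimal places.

Market value of equity E = 173.37 × 38.9m = 6744.093m. Market value of debt D = 1988.5m × 84.79/100 = 1686.04915m.
Total capital V = 6744.093 + 1686.04915 = 8430.14215.
Equity: weight = 6744.093/8430.14215 = 0.8000; cost = 11.71%.
Bonds outstanding: weight = 1686.04915/8430.14215 = 0.2000; after-tax cost = 7.55% × (1 − 35%) = 4.9075%.
WACC = 0.8000 × 11.7100% + 0.2000 × 4.9075% = 10.3495%.

10.35%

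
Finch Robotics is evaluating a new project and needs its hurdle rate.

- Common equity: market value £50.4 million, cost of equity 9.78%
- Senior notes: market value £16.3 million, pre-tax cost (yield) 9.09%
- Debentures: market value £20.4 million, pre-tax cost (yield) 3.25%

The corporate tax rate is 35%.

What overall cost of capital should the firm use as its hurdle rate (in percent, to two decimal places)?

7.26%

Total capital V = 50.4 + 16.3 + 20.4 = 87.1.
Equity: weight = 50.4/87.1 = 0.5786; cost = 9.78%.
Senior notes: weight = 16.3/87.1 = 0.1871; after-tax cost = 9.09% × (1 − 35%) = 5.9085%.
Debentures: weight = 20.4/87.1 = 0.2342; after-tax cost = 3.25% × (1 − 35%) = 2.1125%.
WACC = 0.5786 × 9.7800% + 0.1871 × 5.9085% + 0.2342 × 2.1125% = 7.2597%.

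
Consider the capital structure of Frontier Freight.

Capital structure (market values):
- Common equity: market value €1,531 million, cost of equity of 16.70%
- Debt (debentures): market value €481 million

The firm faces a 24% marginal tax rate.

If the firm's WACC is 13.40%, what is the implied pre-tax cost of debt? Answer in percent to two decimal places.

Total capital V = 1531 + 481 = 2012.
Equity weight = 1531/2012 = 0.7609.
Debentures weight = 481/2012 = 0.2391.
Equity contribution = 0.7609 × 16.7% = 12.7076%.
Remaining for debt = 13.4% − 12.7076% = 0.6924%.
Rd × (1 − 24%) × 0.2391 = 0.6924%  ⇒  Rd = 3.8109%.

3.81%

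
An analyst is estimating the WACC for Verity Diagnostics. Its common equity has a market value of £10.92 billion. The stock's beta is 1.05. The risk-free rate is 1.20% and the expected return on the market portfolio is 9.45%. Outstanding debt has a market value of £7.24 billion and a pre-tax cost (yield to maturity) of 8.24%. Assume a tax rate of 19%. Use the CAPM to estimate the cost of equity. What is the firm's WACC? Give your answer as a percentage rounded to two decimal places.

8.59%

Market risk premium = 9.45% − 1.2% = 8.25%.
Cost of equity via CAPM: Re = 1.2% + 1.05 × 8.25% = 9.8625%.
Total capital V = 10.92 + 7.24 = 18.16.
Equity: weight = 10.92/18.16 = 0.6013; cost = 9.8625%.
Debt: weight = 7.24/18.16 = 0.3987; after-tax cost = 8.24% × (1 − 19%) = 6.6744%.
WACC = 0.6013 × 9.8625% + 0.3987 × 6.6744% = 8.5915%.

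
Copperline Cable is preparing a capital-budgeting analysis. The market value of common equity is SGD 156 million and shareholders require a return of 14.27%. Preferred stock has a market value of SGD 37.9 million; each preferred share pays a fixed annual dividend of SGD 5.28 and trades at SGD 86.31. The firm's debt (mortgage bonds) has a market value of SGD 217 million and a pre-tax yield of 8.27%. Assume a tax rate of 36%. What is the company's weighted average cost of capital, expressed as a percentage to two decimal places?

Cost of preferred: Rp = 5.28 / 86.31 = 6.1175%.
Total capital V = 156 + 37.9 + 217 = 410.9.
Equity: weight = 156/410.9 = 0.3797; cost = 14.27%.
Preferred: weight = 37.9/410.9 = 0.0922; cost = 6.1175%.
Mortgage bonds: weight = 217/410.9 = 0.5281; after-tax cost = 8.27% × (1 − 36%) = 5.2928%.
WACC = 0.3797 × 14.2700% + 0.0922 × 6.1175% + 0.5281 × 5.2928% = 8.7771%.

8.78%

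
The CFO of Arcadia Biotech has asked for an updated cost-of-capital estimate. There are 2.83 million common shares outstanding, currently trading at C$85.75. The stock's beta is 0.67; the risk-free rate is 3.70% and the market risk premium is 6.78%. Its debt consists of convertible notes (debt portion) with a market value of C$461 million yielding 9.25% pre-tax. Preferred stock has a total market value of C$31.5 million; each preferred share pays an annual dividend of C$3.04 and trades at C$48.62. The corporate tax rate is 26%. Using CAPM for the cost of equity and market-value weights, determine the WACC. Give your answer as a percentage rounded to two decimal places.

Cost of equity via CAPM: Re = 3.7% + 0.67 × 6.78% = 8.2426%.
Cost of preferred: Rp = 3.04 / 48.62 = 6.2526%.
Market value of equity E = 85.75 × 2.83m = 242.6725m.
Total capital V = 242.6725 + 31.5 + 461 = 735.1725.
Equity: weight = 242.6725/735.1725 = 0.3301; cost = 8.2426%.
Preferred: weight = 31.5/735.1725 = 0.0428; cost = 6.2526%.
Convertible notes (debt portion): weight = 461/735.1725 = 0.6271; after-tax cost = 9.25% × (1 − 26%) = 6.8450%.
WACC = 0.3301 × 8.2426% + 0.0428 × 6.2526% + 0.6271 × 6.8450% = 7.2810%.

7.28%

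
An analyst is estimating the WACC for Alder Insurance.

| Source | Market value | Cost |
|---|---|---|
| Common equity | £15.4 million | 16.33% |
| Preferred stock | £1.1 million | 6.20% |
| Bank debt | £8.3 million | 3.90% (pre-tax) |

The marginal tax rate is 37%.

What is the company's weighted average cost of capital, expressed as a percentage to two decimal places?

11.24%

Total capital V = 15.4 + 1.1 + 8.3 = 24.8.
Equity: weight = 15.4/24.8 = 0.6210; cost = 16.33%.
Preferred: weight = 1.1/24.8 = 0.0444; cost = 6.2%.
Bank debt: weight = 8.3/24.8 = 0.3347; after-tax cost = 3.9% × (1 − 37%) = 2.4570%.
WACC = 0.6210 × 16.3300% + 0.0444 × 6.2000% + 0.3347 × 2.4570% = 11.2377%.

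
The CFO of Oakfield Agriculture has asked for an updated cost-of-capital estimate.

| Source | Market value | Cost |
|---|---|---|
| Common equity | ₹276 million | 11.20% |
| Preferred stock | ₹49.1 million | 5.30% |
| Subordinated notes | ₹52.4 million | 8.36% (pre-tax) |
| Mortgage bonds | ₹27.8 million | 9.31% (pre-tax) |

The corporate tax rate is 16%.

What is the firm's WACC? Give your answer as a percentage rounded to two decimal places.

9.71%

Total capital V = 276 + 49.1 + 52.4 + 27.8 = 405.3.
Equity: weight = 276/405.3 = 0.6810; cost = 11.2%.
Preferred: weight = 49.1/405.3 = 0.1211; cost = 5.3%.
Subordinated notes: weight = 52.4/405.3 = 0.1293; after-tax cost = 8.36% × (1 − 16%) = 7.0224%.
Mortgage bonds: weight = 27.8/405.3 = 0.0686; after-tax cost = 9.31% × (1 − 16%) = 7.8204%.
WACC = 0.6810 × 11.2000% + 0.1211 × 5.3000% + 0.1293 × 7.0224% + 0.0686 × 7.8204% = 9.7133%.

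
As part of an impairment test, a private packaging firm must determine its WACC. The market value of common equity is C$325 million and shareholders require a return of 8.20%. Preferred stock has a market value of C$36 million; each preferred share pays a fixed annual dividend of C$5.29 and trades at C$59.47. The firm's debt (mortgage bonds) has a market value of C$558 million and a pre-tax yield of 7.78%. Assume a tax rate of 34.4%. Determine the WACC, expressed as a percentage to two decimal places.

6.35%

Cost of preferred: Rp = 5.29 / 59.47 = 8.8952%.
Total capital V = 325 + 36 + 558 = 919.
Equity: weight = 325/919 = 0.3536; cost = 8.2%.
Preferred: weight = 36/919 = 0.0392; cost = 8.8952%.
Mortgage bonds: weight = 558/919 = 0.6072; after-tax cost = 7.78% × (1 − 34.4%) = 5.1037%.
WACC = 0.3536 × 8.2000% + 0.0392 × 8.8952% + 0.6072 × 5.1037% = 6.3472%.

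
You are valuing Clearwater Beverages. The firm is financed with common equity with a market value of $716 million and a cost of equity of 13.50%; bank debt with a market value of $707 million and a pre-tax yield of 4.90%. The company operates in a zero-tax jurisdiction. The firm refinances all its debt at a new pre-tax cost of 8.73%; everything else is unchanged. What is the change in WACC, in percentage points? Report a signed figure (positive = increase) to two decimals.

Current WACC:
Total capital V = 716 + 707 = 1423.
Equity: weight = 716/1423 = 0.5032; cost = 13.5%.
Bank debt: weight = 707/1423 = 0.4968; after-tax cost = 4.9% × (1 − 0%) = 4.9000%.
WACC = 0.5032 × 13.5000% + 0.4968 × 4.9000% = 9.2272%.
After the change:
Total capital V = 716 + 707 = 1423.
Equity: weight = 716/1423 = 0.5032; cost = 13.5%.
Bank debt: weight = 707/1423 = 0.4968; after-tax cost = 8.73% × (1 − 0%) = 8.7300%.
WACC = 0.5032 × 13.5000% + 0.4968 × 8.7300% = 11.1301%.
Change in WACC = 11.1301% − 9.2272% = 1.9029 pp.

+1.90 pp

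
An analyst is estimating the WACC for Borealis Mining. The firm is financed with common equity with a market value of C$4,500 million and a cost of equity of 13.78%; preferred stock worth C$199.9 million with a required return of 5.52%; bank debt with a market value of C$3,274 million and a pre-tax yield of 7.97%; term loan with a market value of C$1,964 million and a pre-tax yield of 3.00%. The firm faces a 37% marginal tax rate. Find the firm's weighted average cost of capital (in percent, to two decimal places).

8.38%

Total capital V = 4500 + 199.9 + 3274 + 1964 = 9937.9.
Equity: weight = 4500/9937.9 = 0.4528; cost = 13.78%.
Preferred: weight = 199.9/9937.9 = 0.0201; cost = 5.52%.
Bank debt: weight = 3274/9937.9 = 0.3294; after-tax cost = 7.97% × (1 − 37%) = 5.0211%.
Term loan: weight = 1964/9937.9 = 0.1976; after-tax cost = 3% × (1 − 37%) = 1.8900%.
WACC = 0.4528 × 13.7800% + 0.0201 × 5.5200% + 0.3294 × 5.0211% + 0.1976 × 1.8900% = 8.3785%.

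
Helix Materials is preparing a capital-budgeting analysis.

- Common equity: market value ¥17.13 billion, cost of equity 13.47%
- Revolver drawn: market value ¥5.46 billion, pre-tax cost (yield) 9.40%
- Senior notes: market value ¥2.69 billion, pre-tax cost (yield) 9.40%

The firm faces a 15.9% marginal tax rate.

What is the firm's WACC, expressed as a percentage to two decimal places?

11.68%

Total capital V = 17.13 + 5.46 + 2.69 = 25.28.
Equity: weight = 17.13/25.28 = 0.6776; cost = 13.47%.
Revolver drawn: weight = 5.46/25.28 = 0.2160; after-tax cost = 9.4% × (1 − 15.9%) = 7.9054%.
Senior notes: weight = 2.69/25.28 = 0.1064; after-tax cost = 9.4% × (1 − 15.9%) = 7.9054%.
WACC = 0.6776 × 13.4700% + 0.2160 × 7.9054% + 0.1064 × 7.9054% = 11.6760%.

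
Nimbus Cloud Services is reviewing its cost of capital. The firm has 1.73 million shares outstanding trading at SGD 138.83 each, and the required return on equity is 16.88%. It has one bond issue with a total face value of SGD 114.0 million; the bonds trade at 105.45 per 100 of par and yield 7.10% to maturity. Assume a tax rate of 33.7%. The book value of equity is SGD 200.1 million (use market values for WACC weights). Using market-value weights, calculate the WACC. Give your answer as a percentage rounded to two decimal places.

12.82%

Market value of equity E = 138.83 × 1.73m = 240.1759m. Market value of debt D = 114m × 105.45/100 = 120.213m.
Total capital V = 240.1759 + 120.213 = 360.3889.
Equity: weight = 240.1759/360.3889 = 0.6664; cost = 16.88%.
Bonds outstanding: weight = 120.213/360.3889 = 0.3336; after-tax cost = 7.1% × (1 − 33.7%) = 4.7073%.
WACC = 0.6664 × 16.8800% + 0.3336 × 4.7073% = 12.8196%.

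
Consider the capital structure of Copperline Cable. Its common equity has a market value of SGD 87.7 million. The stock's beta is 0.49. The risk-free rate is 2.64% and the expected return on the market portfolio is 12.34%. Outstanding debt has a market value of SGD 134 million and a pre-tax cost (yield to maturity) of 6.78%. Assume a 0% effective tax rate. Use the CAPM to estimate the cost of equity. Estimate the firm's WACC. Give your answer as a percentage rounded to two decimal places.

Market risk premium = 12.34% − 2.64% = 9.7%.
Cost of equity via CAPM: Re = 2.64% + 0.49 × 9.7% = 7.3930%.
Total capital V = 87.7 + 134 = 221.7.
Equity: weight = 87.7/221.7 = 0.3956; cost = 7.393%.
Debt: weight = 134/221.7 = 0.6044; after-tax cost = 6.78% × (1 − 0%) = 6.7800%.
WACC = 0.3956 × 7.3930% + 0.6044 × 6.7800% = 7.0225%.

7.02%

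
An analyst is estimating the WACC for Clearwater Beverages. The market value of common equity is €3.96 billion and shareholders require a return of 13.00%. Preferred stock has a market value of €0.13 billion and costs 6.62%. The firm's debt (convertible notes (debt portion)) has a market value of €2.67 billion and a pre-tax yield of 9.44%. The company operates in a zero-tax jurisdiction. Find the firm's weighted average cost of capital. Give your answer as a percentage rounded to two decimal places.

11.47%

Total capital V = 3.96 + 0.13 + 2.67 = 6.76.
Equity: weight = 3.96/6.76 = 0.5858; cost = 13%.
Preferred: weight = 0.13/6.76 = 0.0192; cost = 6.62%.
Convertible notes (debt portion): weight = 2.67/6.76 = 0.3950; after-tax cost = 9.44% × (1 − 0%) = 9.4400%.
WACC = 0.5858 × 13.0000% + 0.0192 × 6.6200% + 0.3950 × 9.4400% = 11.4712%.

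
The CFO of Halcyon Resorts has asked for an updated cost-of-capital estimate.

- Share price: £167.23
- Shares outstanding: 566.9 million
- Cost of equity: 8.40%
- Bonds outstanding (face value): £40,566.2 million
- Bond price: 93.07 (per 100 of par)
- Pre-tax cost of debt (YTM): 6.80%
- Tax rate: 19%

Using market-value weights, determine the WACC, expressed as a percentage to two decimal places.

Market value of equity E = 167.23 × 566.9m = 94802.687m. Market value of debt D = 40566.2m × 93.07/100 = 37754.96234m.
Total capital V = 94802.687 + 37754.96234 = 132557.64934.
Equity: weight = 94802.687/132557.64934 = 0.7152; cost = 8.4%.
Bonds outstanding: weight = 37754.96234/132557.64934 = 0.2848; after-tax cost = 6.8% × (1 − 19%) = 5.5080%.
WACC = 0.7152 × 8.4000% + 0.2848 × 5.5080% = 7.5763%.

7.58%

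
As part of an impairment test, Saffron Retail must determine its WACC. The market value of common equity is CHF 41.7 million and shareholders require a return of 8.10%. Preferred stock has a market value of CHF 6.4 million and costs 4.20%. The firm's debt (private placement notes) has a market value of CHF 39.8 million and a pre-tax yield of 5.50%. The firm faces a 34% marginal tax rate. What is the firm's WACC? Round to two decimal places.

5.79%

Total capital V = 41.7 + 6.4 + 39.8 = 87.9.
Equity: weight = 41.7/87.9 = 0.4744; cost = 8.1%.
Preferred: weight = 6.4/87.9 = 0.0728; cost = 4.2%.
Private placement notes: weight = 39.8/87.9 = 0.4528; after-tax cost = 5.5% × (1 − 34%) = 3.6300%.
WACC = 0.4744 × 8.1000% + 0.0728 × 4.2000% + 0.4528 × 3.6300% = 5.7921%.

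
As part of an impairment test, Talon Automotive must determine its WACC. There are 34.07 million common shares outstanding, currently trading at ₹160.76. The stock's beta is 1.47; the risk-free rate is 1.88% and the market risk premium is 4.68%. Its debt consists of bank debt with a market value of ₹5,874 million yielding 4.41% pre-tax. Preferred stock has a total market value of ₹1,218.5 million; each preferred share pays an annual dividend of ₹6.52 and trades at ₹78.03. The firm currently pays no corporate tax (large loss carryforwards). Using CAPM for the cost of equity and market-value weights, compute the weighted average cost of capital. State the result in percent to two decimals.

6.69%

Cost of equity via CAPM: Re = 1.88% + 1.47 × 4.68% = 8.7596%.
Cost of preferred: Rp = 6.52 / 78.03 = 8.3558%.
Market value of equity E = 160.76 × 34.07m = 5477.0932m.
Total capital V = 5477.0932 + 1218.5 + 5874 = 12569.5932.
Equity: weight = 5477.0932/12569.5932 = 0.4357; cost = 8.7596%.
Preferred: weight = 1218.5/12569.5932 = 0.0969; cost = 8.3558%.
Bank debt: weight = 5874/12569.5932 = 0.4673; after-tax cost = 4.41% × (1 − 0%) = 4.4100%.
WACC = 0.4357 × 8.7596% + 0.0969 × 8.3558% + 0.4673 × 4.4100% = 6.6878%.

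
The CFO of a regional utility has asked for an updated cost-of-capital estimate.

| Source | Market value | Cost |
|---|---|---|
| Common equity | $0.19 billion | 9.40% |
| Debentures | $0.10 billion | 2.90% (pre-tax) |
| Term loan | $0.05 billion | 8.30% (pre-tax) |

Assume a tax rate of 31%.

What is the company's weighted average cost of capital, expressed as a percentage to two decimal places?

Total capital V = 0.19 + 0.1 + 0.05 = 0.34.
Equity: weight = 0.19/0.34 = 0.5588; cost = 9.4%.
Debentures: weight = 0.1/0.34 = 0.2941; after-tax cost = 2.9% × (1 − 31%) = 2.0010%.
Term loan: weight = 0.05/0.34 = 0.1471; after-tax cost = 8.3% × (1 − 31%) = 5.7270%.
WACC = 0.5588 × 9.4000% + 0.2941 × 2.0010% + 0.1471 × 5.7270% = 6.6837%.

6.68%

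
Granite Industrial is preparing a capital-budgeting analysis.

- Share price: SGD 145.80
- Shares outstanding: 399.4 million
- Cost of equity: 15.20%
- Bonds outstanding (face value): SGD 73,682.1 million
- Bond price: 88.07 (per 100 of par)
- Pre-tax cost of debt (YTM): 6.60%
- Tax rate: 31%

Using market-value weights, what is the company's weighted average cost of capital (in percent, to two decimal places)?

Market value of equity E = 145.8 × 399.4m = 58232.52m. Market value of debt D = 73682.1m × 88.07/100 = 64891.82547m.
Total capital V = 58232.52 + 64891.82547 = 123124.34547.
Equity: weight = 58232.52/123124.34547 = 0.4730; cost = 15.2%.
Bonds outstanding: weight = 64891.82547/123124.34547 = 0.5270; after-tax cost = 6.6% × (1 − 31%) = 4.5540%.
WACC = 0.4730 × 15.2000% + 0.5270 × 4.5540% = 9.5891%.

9.59%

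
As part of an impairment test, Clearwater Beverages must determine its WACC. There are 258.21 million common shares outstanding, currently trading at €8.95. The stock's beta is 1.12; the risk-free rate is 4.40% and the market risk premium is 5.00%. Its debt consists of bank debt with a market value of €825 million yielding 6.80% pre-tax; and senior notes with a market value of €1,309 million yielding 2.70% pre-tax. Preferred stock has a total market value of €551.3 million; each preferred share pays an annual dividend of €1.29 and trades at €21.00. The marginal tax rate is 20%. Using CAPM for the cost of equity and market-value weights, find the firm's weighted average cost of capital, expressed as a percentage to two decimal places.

Cost of equity via CAPM: Re = 4.4% + 1.12 × 5.0% = 10.0000%.
Cost of preferred: Rp = 1.29 / 21.0 = 6.1429%.
Market value of equity E = 8.95 × 258.21m = 2310.9795m.
Total capital V = 2310.9795 + 551.3 + 825 + 1309 = 4996.2795.
Equity: weight = 2310.9795/4996.2795 = 0.4625; cost = 10%.
Preferred: weight = 551.3/4996.2795 = 0.1103; cost = 6.1429%.
Bank debt: weight = 825/4996.2795 = 0.1651; after-tax cost = 6.8% × (1 − 20%) = 5.4400%.
Senior notes: weight = 1309/4996.2795 = 0.2620; after-tax cost = 2.7% × (1 − 20%) = 2.1600%.
WACC = 0.4625 × 10.0000% + 0.1103 × 6.1429% + 0.1651 × 5.4400% + 0.2620 × 2.1600% = 6.7674%.

6.77%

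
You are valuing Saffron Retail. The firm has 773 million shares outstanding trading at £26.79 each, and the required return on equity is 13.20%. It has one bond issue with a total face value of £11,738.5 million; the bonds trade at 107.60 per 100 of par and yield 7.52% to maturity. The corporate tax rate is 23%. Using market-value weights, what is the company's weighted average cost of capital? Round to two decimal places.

Market value of equity E = 26.79 × 773m = 20708.67m. Market value of debt D = 11738.5m × 107.6/100 = 12630.626m.
Total capital V = 20708.67 + 12630.626 = 33339.296.
Equity: weight = 20708.67/33339.296 = 0.6211; cost = 13.2%.
Bonds outstanding: weight = 12630.626/33339.296 = 0.3789; after-tax cost = 7.52% × (1 − 23%) = 5.7904%.
WACC = 0.6211 × 13.2000% + 0.3789 × 5.7904% = 10.3929%.

10.39%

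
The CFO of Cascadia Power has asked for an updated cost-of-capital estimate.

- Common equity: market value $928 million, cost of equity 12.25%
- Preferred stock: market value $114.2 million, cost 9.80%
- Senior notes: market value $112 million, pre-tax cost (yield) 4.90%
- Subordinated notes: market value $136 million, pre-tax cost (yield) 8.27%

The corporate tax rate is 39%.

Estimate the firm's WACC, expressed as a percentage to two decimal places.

10.47%

Total capital V = 928 + 114.2 + 112 + 136 = 1290.2.
Equity: weight = 928/1290.2 = 0.7193; cost = 12.25%.
Preferred: weight = 114.2/1290.2 = 0.0885; cost = 9.8%.
Senior notes: weight = 112/1290.2 = 0.0868; after-tax cost = 4.9% × (1 − 39%) = 2.9890%.
Subordinated notes: weight = 136/1290.2 = 0.1054; after-tax cost = 8.27% × (1 − 39%) = 5.0447%.
WACC = 0.7193 × 12.2500% + 0.0885 × 9.8000% + 0.0868 × 2.9890% + 0.1054 × 5.0447% = 10.4697%.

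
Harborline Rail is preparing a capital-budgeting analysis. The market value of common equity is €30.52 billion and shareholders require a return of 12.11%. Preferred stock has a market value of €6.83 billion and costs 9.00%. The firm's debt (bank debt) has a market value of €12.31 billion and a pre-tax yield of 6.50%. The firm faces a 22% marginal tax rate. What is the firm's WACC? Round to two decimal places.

9.94%

Total capital V = 30.52 + 6.83 + 12.31 = 49.66.
Equity: weight = 30.52/49.66 = 0.6146; cost = 12.11%.
Preferred: weight = 6.83/49.66 = 0.1375; cost = 9%.
Bank debt: weight = 12.31/49.66 = 0.2479; after-tax cost = 6.5% × (1 − 22%) = 5.0700%.
WACC = 0.6146 × 12.1100% + 0.1375 × 9.0000% + 0.2479 × 5.0700% = 9.9372%.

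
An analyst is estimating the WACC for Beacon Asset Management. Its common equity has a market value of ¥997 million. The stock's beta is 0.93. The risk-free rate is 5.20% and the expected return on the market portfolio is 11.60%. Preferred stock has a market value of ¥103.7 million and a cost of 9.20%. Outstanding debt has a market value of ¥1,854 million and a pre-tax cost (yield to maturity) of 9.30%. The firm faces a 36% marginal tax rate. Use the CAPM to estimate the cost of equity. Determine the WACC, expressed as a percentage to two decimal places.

7.82%

Market risk premium = 11.6% − 5.2% = 6.4%.
Cost of equity via CAPM: Re = 5.2% + 0.93 × 6.4% = 11.1520%.
Total capital V = 997 + 103.7 + 1854 = 2954.7.
Equity: weight = 997/2954.7 = 0.3374; cost = 11.152%.
Preferred: weight = 103.7/2954.7 = 0.0351; cost = 9.2%.
Debt: weight = 1854/2954.7 = 0.6275; after-tax cost = 9.3% × (1 − 36%) = 5.9520%.
WACC = 0.3374 × 11.1520% + 0.0351 × 9.2000% + 0.6275 × 5.9520% = 7.8206%.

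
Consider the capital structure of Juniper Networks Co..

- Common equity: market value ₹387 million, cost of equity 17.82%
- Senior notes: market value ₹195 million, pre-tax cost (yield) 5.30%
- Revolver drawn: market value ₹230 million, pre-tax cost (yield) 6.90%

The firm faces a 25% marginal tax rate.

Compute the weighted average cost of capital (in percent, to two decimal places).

Total capital V = 387 + 195 + 230 = 812.
Equity: weight = 387/812 = 0.4766; cost = 17.82%.
Senior notes: weight = 195/812 = 0.2401; after-tax cost = 5.3% × (1 − 25%) = 3.9750%.
Revolver drawn: weight = 230/812 = 0.2833; after-tax cost = 6.9% × (1 − 25%) = 5.1750%.
WACC = 0.4766 × 17.8200% + 0.2401 × 3.9750% + 0.2833 × 5.1750% = 10.9134%.

10.91%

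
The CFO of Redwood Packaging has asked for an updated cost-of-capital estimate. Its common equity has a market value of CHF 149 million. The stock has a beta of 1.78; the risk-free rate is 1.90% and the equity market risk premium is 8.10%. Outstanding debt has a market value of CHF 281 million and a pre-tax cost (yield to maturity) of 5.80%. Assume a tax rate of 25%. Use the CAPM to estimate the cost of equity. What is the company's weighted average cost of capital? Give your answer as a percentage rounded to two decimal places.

Cost of equity via CAPM: Re = 1.9% + 1.78 × 8.1% = 16.3180%.
Total capital V = 149 + 281 = 430.
Equity: weight = 149/430 = 0.3465; cost = 16.318%.
Debt: weight = 281/430 = 0.6535; after-tax cost = 5.8% × (1 − 25%) = 4.3500%.
WACC = 0.3465 × 16.3180% + 0.6535 × 4.3500% = 8.4971%.

8.50%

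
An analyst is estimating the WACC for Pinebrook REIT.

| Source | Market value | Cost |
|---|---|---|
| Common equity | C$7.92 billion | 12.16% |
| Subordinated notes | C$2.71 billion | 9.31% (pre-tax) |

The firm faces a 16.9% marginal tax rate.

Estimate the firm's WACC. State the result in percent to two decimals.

11.03%

Total capital V = 7.92 + 2.71 = 10.63.
Equity: weight = 7.92/10.63 = 0.7451; cost = 12.16%.
Subordinated notes: weight = 2.71/10.63 = 0.2549; after-tax cost = 9.31% × (1 − 16.9%) = 7.7366%.
WACC = 0.7451 × 12.1600% + 0.2549 × 7.7366% = 11.0323%.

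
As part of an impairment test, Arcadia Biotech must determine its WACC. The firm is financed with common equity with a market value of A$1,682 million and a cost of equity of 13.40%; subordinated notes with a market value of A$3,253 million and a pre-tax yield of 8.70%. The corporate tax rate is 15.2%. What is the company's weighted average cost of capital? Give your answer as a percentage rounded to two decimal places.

9.43%

Total capital V = 1682 + 3253 = 4935.
Equity: weight = 1682/4935 = 0.3408; cost = 13.4%.
Subordinated notes: weight = 3253/4935 = 0.6592; after-tax cost = 8.7% × (1 − 15.2%) = 7.3776%.
WACC = 0.3408 × 13.4000% + 0.6592 × 7.3776% = 9.4302%.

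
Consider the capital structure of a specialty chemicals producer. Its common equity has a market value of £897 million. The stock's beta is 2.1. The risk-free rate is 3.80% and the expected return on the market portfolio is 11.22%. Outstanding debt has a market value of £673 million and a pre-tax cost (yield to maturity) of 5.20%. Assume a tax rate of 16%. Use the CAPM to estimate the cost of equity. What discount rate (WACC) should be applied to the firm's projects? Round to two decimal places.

Market risk premium = 11.22% − 3.8% = 7.42%.
Cost of equity via CAPM: Re = 3.8% + 2.1 × 7.42% = 19.3820%.
Total capital V = 897 + 673 = 1570.
Equity: weight = 897/1570 = 0.5713; cost = 19.382%.
Debt: weight = 673/1570 = 0.4287; after-tax cost = 5.2% × (1 − 16%) = 4.3680%.
WACC = 0.5713 × 19.3820% + 0.4287 × 4.3680% = 12.9461%.

12.95%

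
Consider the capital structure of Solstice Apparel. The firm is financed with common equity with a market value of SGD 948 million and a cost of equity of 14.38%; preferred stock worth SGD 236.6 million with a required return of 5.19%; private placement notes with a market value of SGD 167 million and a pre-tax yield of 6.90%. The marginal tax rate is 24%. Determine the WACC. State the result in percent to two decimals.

11.64%

Total capital V = 948 + 236.6 + 167 = 1351.6.
Equity: weight = 948/1351.6 = 0.7014; cost = 14.38%.
Preferred: weight = 236.6/1351.6 = 0.1751; cost = 5.19%.
Private placement notes: weight = 167/1351.6 = 0.1236; after-tax cost = 6.9% × (1 − 24%) = 5.2440%.
WACC = 0.7014 × 14.3800% + 0.1751 × 5.1900% + 0.1236 × 5.2440% = 11.6425%.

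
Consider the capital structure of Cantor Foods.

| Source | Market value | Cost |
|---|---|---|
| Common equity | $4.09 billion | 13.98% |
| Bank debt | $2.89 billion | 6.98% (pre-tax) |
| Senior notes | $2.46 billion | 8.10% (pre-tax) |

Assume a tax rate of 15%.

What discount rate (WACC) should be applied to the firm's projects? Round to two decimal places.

9.67%

Total capital V = 4.09 + 2.89 + 2.46 = 9.44.
Equity: weight = 4.09/9.44 = 0.4333; cost = 13.98%.
Bank debt: weight = 2.89/9.44 = 0.3061; after-tax cost = 6.98% × (1 − 15%) = 5.9330%.
Senior notes: weight = 2.46/9.44 = 0.2606; after-tax cost = 8.1% × (1 − 15%) = 6.8850%.
WACC = 0.4333 × 13.9800% + 0.3061 × 5.9330% + 0.2606 × 6.8850% = 9.6675%.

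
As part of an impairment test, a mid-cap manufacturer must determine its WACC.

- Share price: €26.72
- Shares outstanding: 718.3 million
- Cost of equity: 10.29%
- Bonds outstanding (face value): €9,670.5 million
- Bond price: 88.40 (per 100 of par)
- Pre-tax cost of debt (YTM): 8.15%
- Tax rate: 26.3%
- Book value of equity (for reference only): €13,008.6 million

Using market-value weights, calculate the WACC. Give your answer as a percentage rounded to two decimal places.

8.97%

Market value of equity E = 26.72 × 718.3m = 19192.976m. Market value of debt D = 9670.5m × 88.4/100 = 8548.722m.
Total capital V = 19192.976 + 8548.722 = 27741.698.
Equity: weight = 19192.976/27741.698 = 0.6918; cost = 10.29%.
Bonds outstanding: weight = 8548.722/27741.698 = 0.3082; after-tax cost = 8.15% × (1 − 26.3%) = 6.0065%.
WACC = 0.6918 × 10.2900% + 0.3082 × 6.0065% = 8.9700%.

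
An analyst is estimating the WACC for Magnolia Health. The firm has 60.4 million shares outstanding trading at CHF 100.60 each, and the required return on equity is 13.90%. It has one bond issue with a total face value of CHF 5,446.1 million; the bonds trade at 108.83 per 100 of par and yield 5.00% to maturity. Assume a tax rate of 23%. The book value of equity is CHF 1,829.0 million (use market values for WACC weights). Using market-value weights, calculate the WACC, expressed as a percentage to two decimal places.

8.94%

Market value of equity E = 100.6 × 60.4m = 6076.24m. Market value of debt D = 5446.1m × 108.83/100 = 5926.99063m.
Total capital V = 6076.24 + 5926.99063 = 12003.23063.
Equity: weight = 6076.24/12003.23063 = 0.5062; cost = 13.9%.
Bonds outstanding: weight = 5926.99063/12003.23063 = 0.4938; after-tax cost = 5% × (1 − 23%) = 3.8500%.
WACC = 0.5062 × 13.9000% + 0.4938 × 3.8500% = 8.9375%.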